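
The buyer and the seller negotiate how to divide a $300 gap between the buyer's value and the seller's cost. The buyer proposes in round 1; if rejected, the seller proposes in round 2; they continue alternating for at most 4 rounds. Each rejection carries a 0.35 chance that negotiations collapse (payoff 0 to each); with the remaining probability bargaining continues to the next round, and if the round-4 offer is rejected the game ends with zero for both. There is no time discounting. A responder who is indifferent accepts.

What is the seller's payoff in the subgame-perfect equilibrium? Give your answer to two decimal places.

By backward induction:
Round 4 (the seller proposes): rejection yields 0 for the buyer; the seller offers 0 and keeps 300.
Round 3 (the buyer proposes): rejecting gives the seller an expected 0.65 × 300 = 195, so the buyer offers 195, keeping 105.
Round 2 (the seller proposes): rejecting gives the buyer an expected 0.65 × 105 = 68.25, so the seller offers 68.25, keeping 231.75.
Round 1 (the buyer proposes): rejecting gives the seller an expected 0.65 × 231.75 = 150.6375; the buyer offers that and keeps 149.3625.

150.64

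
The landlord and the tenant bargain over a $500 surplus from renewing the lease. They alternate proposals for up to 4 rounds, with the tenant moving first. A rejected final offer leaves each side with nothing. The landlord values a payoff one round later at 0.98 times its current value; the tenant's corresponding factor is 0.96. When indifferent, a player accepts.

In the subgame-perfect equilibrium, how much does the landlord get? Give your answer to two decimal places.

Round 4 (the landlord proposes): rejection yields 0 for the tenant; the landlord offers 0 and keeps 500.
Round 3 (the tenant proposes): the landlord can get 500 next round, worth 0.98 × 500 = 490 now; the tenant offers that and keeps 10.
Round 2 (the landlord proposes): the tenant can get 10 next round, worth 0.96 × 10 = 9.6 now. The landlord offers 9.6 and keeps 500 − 9.6 = 490.4.
Round 1 (the tenant proposes): the landlord can get 490.4 next round, worth 0.98 × 490.4 = 480.592 now, so the tenant offers 480.592, keeping 19.408.

480.59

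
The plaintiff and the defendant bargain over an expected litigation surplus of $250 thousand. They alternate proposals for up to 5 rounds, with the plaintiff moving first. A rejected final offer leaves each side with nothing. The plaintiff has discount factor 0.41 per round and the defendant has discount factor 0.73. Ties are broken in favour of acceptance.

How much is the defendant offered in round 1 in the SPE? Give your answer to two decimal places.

By backward induction:
Round 5 (the plaintiff proposes): the defendant will accept anything ≥ 0, so the plaintiff offers 0 and keeps 250.
Round 4 (the defendant proposes): the plaintiff can get 250 next round, worth 0.41 × 250 = 102.5 now; the defendant offers that and keeps 147.5.
Round 3 (the plaintiff proposes): the defendant can get 147.5 next round, worth 0.73 × 147.5 = 107.675 now, so the plaintiff offers 107.675, keeping 142.325.
Round 2 (the defendant proposes): the plaintiff can get 142.325 next round, worth 0.41 × 142.325 = 58.35325 now; the defendant offers that and keeps 191.64675.
Round 1 (the plaintiff proposes): the defendant can get 191.64675 next round, worth 0.73 × 191.64675 = 139.9021275 now; the plaintiff offers that and keeps 110.0978725.

139.90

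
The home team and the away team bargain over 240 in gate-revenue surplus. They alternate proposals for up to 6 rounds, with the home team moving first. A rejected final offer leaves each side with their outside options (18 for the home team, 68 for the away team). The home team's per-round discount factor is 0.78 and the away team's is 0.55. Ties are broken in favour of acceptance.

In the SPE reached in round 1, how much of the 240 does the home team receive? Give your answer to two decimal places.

Round 6 (the away team proposes): the home team gets 18 if talks fail, so the away team offers 18 and keeps 222.
Round 5 (the home team proposes): the away team can get 222 next round, worth 0.55 × 222 = 122.1 now, so the home team offers 122.1, keeping 117.9.
Round 4 (the away team proposes): the home team can get 117.9 next round, worth 0.78 × 117.9 = 91.962 now. The away team offers 91.962 and keeps 240 − 91.962 = 148.038.
Round 3 (the home team proposes): the away team can get 148.038 next round, worth 0.55 × 148.038 = 81.4209 now; the home team offers that and keeps 158.5791.
Round 2 (the away team proposes): the home team can get 158.5791 next round, worth 0.78 × 158.5791 = 123.691698 now, so the away team offers 123.691698, keeping 116.308302.
Round 1 (the home team proposes): the away team can get 116.308302 next round, worth 0.55 × 116.308302 = 63.9695661 now, so the home team offers 63.9695661, keeping 176.0304339.

176.03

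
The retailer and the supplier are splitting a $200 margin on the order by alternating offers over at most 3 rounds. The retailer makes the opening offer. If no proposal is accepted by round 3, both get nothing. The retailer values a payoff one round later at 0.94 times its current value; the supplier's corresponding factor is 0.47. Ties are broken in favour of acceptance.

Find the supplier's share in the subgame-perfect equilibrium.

5.64

Round 3 (the retailer proposes): the supplier will accept anything ≥ 0, so the retailer offers 0 and keeps 200.
Round 2 (the supplier proposes): the retailer can get 200 next round, worth 0.94 × 200 = 188 now; the supplier offers that and keeps 12.
Round 1 (the retailer proposes): the supplier can get 12 next round, worth 0.47 × 12 = 5.64 now. The retailer offers 5.64 and keeps 200 − 5.64 = 194.36.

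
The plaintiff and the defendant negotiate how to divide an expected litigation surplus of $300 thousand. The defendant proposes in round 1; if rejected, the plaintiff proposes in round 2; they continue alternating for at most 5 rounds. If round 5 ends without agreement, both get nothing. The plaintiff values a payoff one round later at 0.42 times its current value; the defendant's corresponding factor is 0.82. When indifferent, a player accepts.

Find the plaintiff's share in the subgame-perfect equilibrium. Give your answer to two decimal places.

Round 5 (the defendant proposes): rejection yields 0 for the plaintiff; the defendant offers 0 and keeps 300.
Round 4 (the plaintiff proposes): the defendant can get 300 next round, worth 0.82 × 300 = 246 now. The plaintiff offers 246 and keeps 300 − 246 = 54.
Round 3 (the defendant proposes): the plaintiff can get 54 next round, worth 0.42 × 54 = 22.68 now, so the defendant offers 22.68, keeping 277.32.
Round 2 (the plaintiff proposes): the defendant can get 277.32 next round, worth 0.82 × 277.32 = 227.4024 now, so the plaintiff offers 227.4024, keeping 72.5976.
Round 1 (the defendant proposes): the plaintiff can get 72.5976 next round, worth 0.42 × 72.5976 = 30.490992 now. The defendant offers 30.490992 and keeps 300 − 30.490992 = 269.509008.

30.49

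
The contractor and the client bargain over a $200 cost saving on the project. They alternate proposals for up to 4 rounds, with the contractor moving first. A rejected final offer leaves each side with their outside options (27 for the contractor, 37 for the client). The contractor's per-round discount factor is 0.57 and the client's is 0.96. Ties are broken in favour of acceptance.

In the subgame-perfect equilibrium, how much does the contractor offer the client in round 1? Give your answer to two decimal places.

By backward induction:
Round 4 (the client proposes): the contractor gets 27 if talks fail, so the client offers 27 and keeps 173.
Round 3 (the contractor proposes): the client can get 173 next round, worth 0.96 × 173 = 166.08 now. The contractor offers 166.08 and keeps 200 − 166.08 = 33.92.
Round 2 (the client proposes): the contractor can get 33.92 next round, worth 0.57 × 33.92 = 19.3344 now. The client offers 19.3344 and keeps 200 − 19.3344 = 180.6656.
Round 1 (the contractor proposes): the client can get 180.6656 next round, worth 0.96 × 180.6656 = 173.438976 now; the contractor offers that and keeps 26.561024.

173.44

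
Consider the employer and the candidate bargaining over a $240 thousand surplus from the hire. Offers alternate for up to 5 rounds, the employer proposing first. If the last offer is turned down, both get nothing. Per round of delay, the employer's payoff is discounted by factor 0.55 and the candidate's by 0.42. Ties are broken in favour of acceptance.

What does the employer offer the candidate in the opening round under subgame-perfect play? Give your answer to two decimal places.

Round 5 (the employer proposes): rejection yields 0 for the candidate; the employer offers 0 and keeps 240.
Round 4 (the candidate proposes): the employer can get 240 next round, worth 0.55 × 240 = 132 now. The candidate offers 132 and keeps 240 − 132 = 108.
Round 3 (the employer proposes): the candidate can get 108 next round, worth 0.42 × 108 = 45.36 now; the employer offers that and keeps 194.64.
Round 2 (the candidate proposes): the employer can get 194.64 next round, worth 0.55 × 194.64 = 107.052 now. The candidate offers 107.052 and keeps 240 − 107.052 = 132.948.
Round 1 (the employer proposes): the candidate can get 132.948 next round, worth 0.42 × 132.948 = 55.83816 now, so the employer offers 55.83816, keeping 184.16184.

55.84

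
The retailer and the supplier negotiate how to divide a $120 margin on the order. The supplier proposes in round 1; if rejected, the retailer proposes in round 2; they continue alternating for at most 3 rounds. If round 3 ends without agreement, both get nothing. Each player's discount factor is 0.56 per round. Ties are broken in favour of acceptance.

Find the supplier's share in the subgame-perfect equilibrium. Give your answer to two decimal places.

Round 3 (the supplier proposes): rejection yields 0 for the retailer; the supplier offers 0 and keeps 120.
Round 2 (the retailer proposes): the supplier can get 120 next round, worth 0.56 × 120 = 67.2 now. The retailer offers 67.2 and keeps 120 − 67.2 = 52.8.
Round 1 (the supplier proposes): the retailer can get 52.8 next round, worth 0.56 × 52.8 = 29.568 now. The supplier offers 29.568 and keeps 120 − 29.568 = 90.432.

90.43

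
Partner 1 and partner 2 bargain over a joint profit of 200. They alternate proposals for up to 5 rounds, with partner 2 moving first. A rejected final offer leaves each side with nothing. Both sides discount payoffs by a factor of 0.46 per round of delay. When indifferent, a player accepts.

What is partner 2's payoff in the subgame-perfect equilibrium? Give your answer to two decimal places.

139.81

Solve by backward induction from round 5.
Round 5 (partner 2 proposes): rejection yields 0 for partner 1; partner 2 offers 0 and keeps 200.
Round 4 (partner 1 proposes): partner 2 can get 200 next round, worth 0.46 × 200 = 92 now. Partner 1 offers 92 and keeps 200 − 92 = 108.
Round 3 (partner 2 proposes): partner 1 can get 108 next round, worth 0.46 × 108 = 49.68 now; partner 2 offers that and keeps 150.32.
Round 2 (partner 1 proposes): partner 2 can get 150.32 next round, worth 0.46 × 150.32 = 69.1472 now, so partner 1 offers 69.1472, keeping 130.8528.
Round 1 (partner 2 proposes): partner 1 can get 130.8528 next round, worth 0.46 × 130.8528 = 60.192288 now; partner 2 offers that and keeps 139.807712.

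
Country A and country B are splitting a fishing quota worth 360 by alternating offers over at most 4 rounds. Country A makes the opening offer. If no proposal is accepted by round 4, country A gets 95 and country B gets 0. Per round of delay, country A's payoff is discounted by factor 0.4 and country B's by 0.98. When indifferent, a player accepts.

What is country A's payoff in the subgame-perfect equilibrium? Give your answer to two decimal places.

Round 4 (country B proposes): country A gets 95 if talks fail, so country B offers 95 and keeps 265.
Round 3 (country A proposes): country B can get 265 next round, worth 0.98 × 265 = 259.7 now; country A offers that and keeps 100.3.
Round 2 (country B proposes): country A can get 100.3 next round, worth 0.4 × 100.3 = 40.12 now. Country B offers 40.12 and keeps 360 − 40.12 = 319.88.
Round 1 (country A proposes): country B can get 319.88 next round, worth 0.98 × 319.88 = 313.4824 now, so country A offers 313.4824, keeping 46.5176.

46.52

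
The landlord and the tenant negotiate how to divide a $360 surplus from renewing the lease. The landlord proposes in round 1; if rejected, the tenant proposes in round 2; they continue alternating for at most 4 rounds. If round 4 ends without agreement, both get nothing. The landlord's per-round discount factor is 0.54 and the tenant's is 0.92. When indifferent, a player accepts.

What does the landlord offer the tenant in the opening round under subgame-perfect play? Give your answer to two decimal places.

Round 4 (the tenant proposes): the landlord will accept anything ≥ 0, so the tenant offers 0 and keeps 360.
Round 3 (the landlord proposes): the tenant can get 360 next round, worth 0.92 × 360 = 331.2 now, so the landlord offers 331.2, keeping 28.8.
Round 2 (the tenant proposes): the landlord can get 28.8 next round, worth 0.54 × 28.8 = 15.552 now, so the tenant offers 15.552, keeping 344.448.
Round 1 (the landlord proposes): the tenant can get 344.448 next round, worth 0.92 × 344.448 = 316.89216 now, so the landlord offers 316.89216, keeping 43.10784.

316.89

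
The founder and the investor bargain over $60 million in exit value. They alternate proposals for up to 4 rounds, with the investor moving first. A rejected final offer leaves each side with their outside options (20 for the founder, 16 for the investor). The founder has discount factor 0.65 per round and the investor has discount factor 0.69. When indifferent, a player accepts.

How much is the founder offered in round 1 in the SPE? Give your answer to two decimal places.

Round 4 (the founder proposes): the investor gets 16 if talks fail, so the founder offers 16 and keeps 44.
Round 3 (the investor proposes): the founder can get 44 next round, worth 0.65 × 44 = 28.6 now. The investor offers 28.6 and keeps 60 − 28.6 = 31.4.
Round 2 (the founder proposes): the investor can get 31.4 next round, worth 0.69 × 31.4 = 21.666 now, so the founder offers 21.666, keeping 38.334.
Round 1 (the investor proposes): the founder can get 38.334 next round, worth 0.65 × 38.334 = 24.9171 now; the investor offers that and keeps 35.0829.

24.92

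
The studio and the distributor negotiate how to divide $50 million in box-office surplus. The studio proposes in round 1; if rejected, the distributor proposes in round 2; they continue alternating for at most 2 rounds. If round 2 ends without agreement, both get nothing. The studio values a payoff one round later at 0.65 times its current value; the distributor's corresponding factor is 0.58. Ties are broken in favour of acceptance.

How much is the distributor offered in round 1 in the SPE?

Work backward from the last round.
Round 2 (the distributor proposes): the studio will accept anything ≥ 0, so the distributor offers 0 and keeps 50.
Round 1 (the studio proposes): the distributor can get 50 next round, worth 0.58 × 50 = 29 now, so the studio offers 29, keeping 21.

29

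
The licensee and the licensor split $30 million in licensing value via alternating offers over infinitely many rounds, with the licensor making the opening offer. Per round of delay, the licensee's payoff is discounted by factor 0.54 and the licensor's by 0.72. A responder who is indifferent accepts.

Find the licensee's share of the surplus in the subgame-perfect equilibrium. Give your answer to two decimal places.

7.42

When the licensor proposes, the licensee accepts any offer worth at least 0.54 times what the licensee would get by proposing next round; and vice versa.
This gives x = 30 − 0.54y and y = 30 − 0.72x, where x and y are each side's share when it proposes.
Hence (1 − 0.54·0.72)x = 30(1 − 0.54), i.e. 0.6112·x = 13.8.
x ≈ 22.5785; the licensee's share is 30 − x ≈ 7.4215.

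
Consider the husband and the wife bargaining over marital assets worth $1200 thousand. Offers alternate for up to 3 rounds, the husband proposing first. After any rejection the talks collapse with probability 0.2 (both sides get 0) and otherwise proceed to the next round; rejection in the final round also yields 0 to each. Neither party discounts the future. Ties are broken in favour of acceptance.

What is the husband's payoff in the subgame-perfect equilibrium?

Round 3 (the husband proposes): rejection yields 0 for the wife; the husband offers 0 and keeps 1200.
Round 2 (the wife proposes): rejecting gives the husband an expected 0.8 × 1200 = 960. The wife offers 960 and keeps 1200 − 960 = 240.
Round 1 (the husband proposes): rejecting gives the wife an expected 0.8 × 240 = 192. The husband offers 192 and keeps 1200 − 192 = 1008.

1008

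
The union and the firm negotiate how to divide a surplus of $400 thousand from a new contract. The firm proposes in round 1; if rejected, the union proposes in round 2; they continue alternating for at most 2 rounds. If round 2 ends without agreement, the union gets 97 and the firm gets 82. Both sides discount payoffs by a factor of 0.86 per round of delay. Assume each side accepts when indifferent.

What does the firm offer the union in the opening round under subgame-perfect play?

Round 2 (the union proposes): the firm gets 82 if talks fail, so the union offers 82 and keeps 318.
Round 1 (the firm proposes): the union can get 318 next round, worth 0.86 × 318 = 273.48 now. The firm offers 273.48 and keeps 400 − 273.48 = 126.52.

273.48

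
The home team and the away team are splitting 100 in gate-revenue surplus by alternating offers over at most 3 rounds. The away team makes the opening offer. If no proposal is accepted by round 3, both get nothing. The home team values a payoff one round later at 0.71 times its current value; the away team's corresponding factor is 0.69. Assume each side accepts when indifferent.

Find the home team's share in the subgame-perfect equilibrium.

Round 3 (the away team proposes): the home team will accept anything ≥ 0, so the away team offers 0 and keeps 100.
Round 2 (the home team proposes): the away team can get 100 next round, worth 0.69 × 100 = 69 now, so the home team offers 69, keeping 31.
Round 1 (the away team proposes): the home team can get 31 next round, worth 0.71 × 31 = 22.01 now. The away team offers 22.01 and keeps 100 − 22.01 = 77.99.

22.01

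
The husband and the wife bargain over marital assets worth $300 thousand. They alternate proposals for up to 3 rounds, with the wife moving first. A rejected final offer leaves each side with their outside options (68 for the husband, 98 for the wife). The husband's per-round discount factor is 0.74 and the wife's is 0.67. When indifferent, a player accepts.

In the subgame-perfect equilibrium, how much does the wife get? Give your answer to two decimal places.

193.03

Round 3 (the wife proposes): the husband gets 68 if talks fail, so the wife offers 68 and keeps 232.
Round 2 (the husband proposes): the wife can get 232 next round, worth 0.67 × 232 = 155.44 now. The husband offers 155.44 and keeps 300 − 155.44 = 144.56.
Round 1 (the wife proposes): the husband can get 144.56 next round, worth 0.74 × 144.56 = 106.9744 now. The wife offers 106.9744 and keeps 300 − 106.9744 = 193.0256.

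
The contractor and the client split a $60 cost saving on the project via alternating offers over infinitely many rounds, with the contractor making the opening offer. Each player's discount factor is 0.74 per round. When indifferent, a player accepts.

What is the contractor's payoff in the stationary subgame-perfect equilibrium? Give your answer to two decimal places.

34.48

When the contractor proposes, the client accepts any offer worth at least 0.74 times what the client would get by proposing next round; and vice versa.
This gives x = 60 − 0.74y and y = 60 − 0.74x, where x and y are each side's share when it proposes.
Hence (1 − 0.74·0.74)x = 60(1 − 0.74), i.e. 0.4524·x = 15.6.
x ≈ 34.4828; the client's share is 60 − x ≈ 25.5172.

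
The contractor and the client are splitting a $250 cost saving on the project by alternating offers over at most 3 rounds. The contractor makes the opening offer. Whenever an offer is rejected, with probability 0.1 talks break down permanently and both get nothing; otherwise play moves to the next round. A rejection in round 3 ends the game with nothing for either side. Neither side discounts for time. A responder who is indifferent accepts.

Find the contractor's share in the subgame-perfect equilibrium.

227.5

Round 3 (the contractor proposes): the client will accept anything ≥ 0, so the contractor offers 0 and keeps 250.
Round 2 (the client proposes): rejecting gives the contractor an expected 0.9 × 250 = 225. The client offers 225 and keeps 250 − 225 = 25.
Round 1 (the contractor proposes): rejecting gives the client an expected 0.9 × 25 = 22.5; the contractor offers that and keeps 227.5.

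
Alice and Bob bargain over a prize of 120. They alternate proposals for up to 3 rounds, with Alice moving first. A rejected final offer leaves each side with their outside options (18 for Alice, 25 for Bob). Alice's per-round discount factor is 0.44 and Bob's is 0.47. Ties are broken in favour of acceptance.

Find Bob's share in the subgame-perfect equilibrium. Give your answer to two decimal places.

Solve by backward induction from round 3.
Round 3 (Alice proposes): Bob gets 25 if talks fail, so Alice offers 25 and keeps 95.
Round 2 (Bob proposes): Alice can get 95 next round, worth 0.44 × 95 = 41.8 now. Bob offers 41.8 and keeps 120 − 41.8 = 78.2.
Round 1 (Alice proposes): Bob can get 78.2 next round, worth 0.47 × 78.2 = 36.754 now, so Alice offers 36.754, keeping 83.246.

36.75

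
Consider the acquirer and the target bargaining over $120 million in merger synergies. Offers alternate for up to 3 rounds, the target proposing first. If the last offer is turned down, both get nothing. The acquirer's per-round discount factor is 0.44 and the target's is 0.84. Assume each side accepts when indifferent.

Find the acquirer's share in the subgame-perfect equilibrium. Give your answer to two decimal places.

Round 3 (the target proposes): the acquirer will accept anything ≥ 0, so the target offers 0 and keeps 120.
Round 2 (the acquirer proposes): the target can get 120 next round, worth 0.84 × 120 = 100.8 now; the acquirer offers that and keeps 19.2.
Round 1 (the target proposes): the acquirer can get 19.2 next round, worth 0.44 × 19.2 = 8.448 now, so the target offers 8.448, keeping 111.552.

8.45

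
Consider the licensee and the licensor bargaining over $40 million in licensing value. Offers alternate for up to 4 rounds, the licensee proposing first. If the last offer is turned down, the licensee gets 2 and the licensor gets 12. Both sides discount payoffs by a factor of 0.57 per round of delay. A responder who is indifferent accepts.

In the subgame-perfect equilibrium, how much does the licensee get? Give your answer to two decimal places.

23.16

Round 4 (the licensor proposes): the licensee gets 2 if talks fail, so the licensor offers 2 and keeps 38.
Round 3 (the licensee proposes): the licensor can get 38 next round, worth 0.57 × 38 = 21.66 now, so the licensee offers 21.66, keeping 18.34.
Round 2 (the licensor proposes): the licensee can get 18.34 next round, worth 0.57 × 18.34 = 10.4538 now; the licensor offers that and keeps 29.5462.
Round 1 (the licensee proposes): the licensor can get 29.5462 next round, worth 0.57 × 29.5462 = 16.841334 now, so the licensee offers 16.841334, keeping 23.158666.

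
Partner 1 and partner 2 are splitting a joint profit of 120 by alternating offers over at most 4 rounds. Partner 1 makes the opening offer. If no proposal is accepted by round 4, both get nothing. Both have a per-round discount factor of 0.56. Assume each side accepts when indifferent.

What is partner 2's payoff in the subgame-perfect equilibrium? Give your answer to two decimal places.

50.64

By backward induction:
Round 4 (partner 2 proposes): partner 1 will accept anything ≥ 0, so partner 2 offers 0 and keeps 120.
Round 3 (partner 1 proposes): partner 2 can get 120 next round, worth 0.56 × 120 = 67.2 now, so partner 1 offers 67.2, keeping 52.8.
Round 2 (partner 2 proposes): partner 1 can get 52.8 next round, worth 0.56 × 52.8 = 29.568 now. Partner 2 offers 29.568 and keeps 120 − 29.568 = 90.432.
Round 1 (partner 1 proposes): partner 2 can get 90.432 next round, worth 0.56 × 90.432 = 50.64192 now; partner 1 offers that and keeps 69.35808.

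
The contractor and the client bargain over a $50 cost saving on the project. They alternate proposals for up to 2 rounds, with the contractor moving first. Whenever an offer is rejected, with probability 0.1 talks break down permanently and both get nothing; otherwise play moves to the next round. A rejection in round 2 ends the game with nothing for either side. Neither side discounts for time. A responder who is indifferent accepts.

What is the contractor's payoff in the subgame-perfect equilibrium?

Round 2 (the client proposes): the contractor will accept anything ≥ 0, so the client offers 0 and keeps 50.
Round 1 (the contractor proposes): rejecting gives the client an expected 0.9 × 50 = 45; the contractor offers that and keeps 5.

5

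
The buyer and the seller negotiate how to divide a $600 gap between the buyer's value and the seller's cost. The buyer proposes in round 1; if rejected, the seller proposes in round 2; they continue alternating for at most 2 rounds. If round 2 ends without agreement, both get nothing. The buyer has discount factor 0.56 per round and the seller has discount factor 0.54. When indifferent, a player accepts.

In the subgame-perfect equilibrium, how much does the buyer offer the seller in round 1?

324

Round 2 (the seller proposes): the buyer will accept anything ≥ 0, so the seller offers 0 and keeps 600.
Round 1 (the buyer proposes): the seller can get 600 next round, worth 0.54 × 600 = 324 now, so the buyer offers 324, keeping 276.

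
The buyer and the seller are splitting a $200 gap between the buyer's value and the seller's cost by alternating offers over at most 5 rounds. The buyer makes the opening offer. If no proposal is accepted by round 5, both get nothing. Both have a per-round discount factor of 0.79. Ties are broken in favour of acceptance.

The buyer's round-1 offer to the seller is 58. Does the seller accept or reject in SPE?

Round 5 (the buyer proposes): the seller will accept anything ≥ 0, so the buyer offers 0 and keeps 200.
Round 4 (the seller proposes): the buyer can get 200 next round, worth 0.79 × 200 = 158 now. The seller offers 158 and keeps 200 − 158 = 42.
Round 3 (the buyer proposes): the seller can get 42 next round, worth 0.79 × 42 = 33.18 now; the buyer offers that and keeps 166.82.
Round 2 (the seller proposes): the buyer can get 166.82 next round, worth 0.79 × 166.82 = 131.7878 now; the seller offers that and keeps 68.2122.
So by rejecting in round 1, the seller gets 68.2122 next round, worth 0.79 × 68.2122 = 53.887638 now.
Offer 58 ≥ 53.887638, so the seller accepts.

Accept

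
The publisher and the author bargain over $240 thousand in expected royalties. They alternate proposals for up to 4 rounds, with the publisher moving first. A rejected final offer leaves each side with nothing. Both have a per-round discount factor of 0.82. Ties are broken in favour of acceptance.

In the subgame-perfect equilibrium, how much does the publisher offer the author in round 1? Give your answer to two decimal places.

167.75

Solve by backward induction from round 4.
Round 4 (the author proposes): the publisher will accept anything ≥ 0, so the author offers 0 and keeps 240.
Round 3 (the publisher proposes): the author can get 240 next round, worth 0.82 × 240 = 196.8 now; the publisher offers that and keeps 43.2.
Round 2 (the author proposes): the publisher can get 43.2 next round, worth 0.82 × 43.2 = 35.424 now; the author offers that and keeps 204.576.
Round 1 (the publisher proposes): the author can get 204.576 next round, worth 0.82 × 204.576 = 167.75232 now; the publisher offers that and keeps 72.24768.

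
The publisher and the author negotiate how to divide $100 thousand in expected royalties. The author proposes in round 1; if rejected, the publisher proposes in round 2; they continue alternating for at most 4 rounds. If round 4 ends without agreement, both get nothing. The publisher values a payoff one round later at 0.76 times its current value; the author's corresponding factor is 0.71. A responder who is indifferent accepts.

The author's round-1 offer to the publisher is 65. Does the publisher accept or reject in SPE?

Accept

Round 4 (the publisher proposes): rejection yields 0 for the author; the publisher offers 0 and keeps 100.
Round 3 (the author proposes): the publisher can get 100 next round, worth 0.76 × 100 = 76 now; the author offers that and keeps 24.
Round 2 (the publisher proposes): the author can get 24 next round, worth 0.71 × 24 = 17.04 now. The publisher offers 17.04 and keeps 100 − 17.04 = 82.96.
So by rejecting in round 1, the publisher gets 82.96 next round, worth 0.76 × 82.96 = 63.0496 now.
Offer 65 ≥ 63.0496, so the publisher accepts.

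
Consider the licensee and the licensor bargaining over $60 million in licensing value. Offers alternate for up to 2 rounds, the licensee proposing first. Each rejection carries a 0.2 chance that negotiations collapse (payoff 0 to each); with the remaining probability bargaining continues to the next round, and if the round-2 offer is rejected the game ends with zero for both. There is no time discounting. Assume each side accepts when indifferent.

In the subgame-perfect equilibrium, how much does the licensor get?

48

Round 2 (the licensor proposes): rejection yields 0 for the licensee; the licensor offers 0 and keeps 60.
Round 1 (the licensee proposes): rejecting gives the licensor an expected 0.8 × 60 = 48, so the licensee offers 48, keeping 12.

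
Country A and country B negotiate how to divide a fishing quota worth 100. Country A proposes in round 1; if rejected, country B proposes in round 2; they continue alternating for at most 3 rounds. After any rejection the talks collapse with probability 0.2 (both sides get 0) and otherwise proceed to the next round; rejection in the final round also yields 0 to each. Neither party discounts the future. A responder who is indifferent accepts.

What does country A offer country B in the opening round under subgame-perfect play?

Round 3 (country A proposes): rejection yields 0 for country B; country A offers 0 and keeps 100.
Round 2 (country B proposes): rejecting gives country A an expected 0.8 × 100 = 80. Country B offers 80 and keeps 100 − 80 = 20.
Round 1 (country A proposes): rejecting gives country B an expected 0.8 × 20 = 16, so country A offers 16, keeping 84.

16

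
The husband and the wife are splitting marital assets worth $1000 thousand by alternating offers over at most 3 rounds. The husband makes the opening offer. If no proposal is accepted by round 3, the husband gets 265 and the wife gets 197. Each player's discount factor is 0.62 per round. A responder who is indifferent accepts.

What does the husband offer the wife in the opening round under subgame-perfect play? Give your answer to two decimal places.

311.33

Round 3 (the husband proposes): the wife gets 197 if talks fail, so the husband offers 197 and keeps 803.
Round 2 (the wife proposes): the husband can get 803 next round, worth 0.62 × 803 = 497.86 now; the wife offers that and keeps 502.14.
Round 1 (the husband proposes): the wife can get 502.14 next round, worth 0.62 × 502.14 = 311.3268 now; the husband offers that and keeps 688.6732.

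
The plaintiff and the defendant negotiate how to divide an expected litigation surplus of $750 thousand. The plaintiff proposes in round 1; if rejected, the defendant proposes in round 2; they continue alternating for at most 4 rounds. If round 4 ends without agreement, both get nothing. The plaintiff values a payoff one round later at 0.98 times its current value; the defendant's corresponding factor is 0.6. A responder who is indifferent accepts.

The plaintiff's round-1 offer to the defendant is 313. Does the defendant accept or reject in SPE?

Work out the defendant's continuation value if the offer is rejected.
Round 4 (the defendant proposes): the plaintiff will accept anything ≥ 0, so the defendant offers 0 and keeps 750.
Round 3 (the plaintiff proposes): the defendant can get 750 next round, worth 0.6 × 750 = 450 now, so the plaintiff offers 450, keeping 300.
Round 2 (the defendant proposes): the plaintiff can get 300 next round, worth 0.98 × 300 = 294 now; the defendant offers that and keeps 456.
So by rejecting in round 1, the defendant gets 456 next round, worth 0.6 × 456 = 273.6 now.
Offer 313 ≥ 273.6, so the defendant accepts.

Accept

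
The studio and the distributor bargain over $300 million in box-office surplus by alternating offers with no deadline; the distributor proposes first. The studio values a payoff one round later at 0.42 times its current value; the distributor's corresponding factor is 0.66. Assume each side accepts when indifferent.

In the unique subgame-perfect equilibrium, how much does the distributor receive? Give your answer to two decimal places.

240.73

Let x be the distributor's share when the distributor proposes and y be the studio's share when the studio proposes.
The studio accepts iff offered ≥ 0.42·y, so x = 300 − 0.42y. Symmetrically y = 300 − 0.66x.
Substituting: x = 300 − 0.42(300 − 0.66x), giving x(1 − 0.66·0.42) = 300(1 − 0.42).
So x = 300 × 0.58 / 0.7228 ≈ 240.7305, and the studio receives 300 − x ≈ 59.2695.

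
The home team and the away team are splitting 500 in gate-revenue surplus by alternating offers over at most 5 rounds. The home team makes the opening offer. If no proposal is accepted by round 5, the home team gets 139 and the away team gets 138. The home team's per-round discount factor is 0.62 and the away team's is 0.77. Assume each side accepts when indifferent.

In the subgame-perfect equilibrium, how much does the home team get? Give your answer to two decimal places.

252.40

Work backward from the last round.
Round 5 (the home team proposes): the away team gets 138 if talks fail, so the home team offers 138 and keeps 362.
Round 4 (the away team proposes): the home team can get 362 next round, worth 0.62 × 362 = 224.44 now, so the away team offers 224.44, keeping 275.56.
Round 3 (the home team proposes): the away team can get 275.56 next round, worth 0.77 × 275.56 = 212.1812 now. The home team offers 212.1812 and keeps 500 − 212.1812 = 287.8188.
Round 2 (the away team proposes): the home team can get 287.8188 next round, worth 0.62 × 287.8188 = 178.447656 now, so the away team offers 178.447656, keeping 321.552344.
Round 1 (the home team proposes): the away team can get 321.552344 next round, worth 0.77 × 321.552344 = 247.59530488 now, so the home team offers 247.59530488, keeping 252.40469512.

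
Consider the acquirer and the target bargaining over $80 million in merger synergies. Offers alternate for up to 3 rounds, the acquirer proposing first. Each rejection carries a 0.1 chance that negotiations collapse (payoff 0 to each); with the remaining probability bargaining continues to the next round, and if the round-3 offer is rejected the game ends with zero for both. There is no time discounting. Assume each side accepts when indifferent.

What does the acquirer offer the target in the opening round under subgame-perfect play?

By backward induction:
Round 3 (the acquirer proposes): rejection yields 0 for the target; the acquirer offers 0 and keeps 80.
Round 2 (the target proposes): rejecting gives the acquirer an expected 0.9 × 80 = 72. The target offers 72 and keeps 80 − 72 = 8.
Round 1 (the acquirer proposes): rejecting gives the target an expected 0.9 × 8 = 7.2, so the acquirer offers 7.2, keeping 72.8.

7.2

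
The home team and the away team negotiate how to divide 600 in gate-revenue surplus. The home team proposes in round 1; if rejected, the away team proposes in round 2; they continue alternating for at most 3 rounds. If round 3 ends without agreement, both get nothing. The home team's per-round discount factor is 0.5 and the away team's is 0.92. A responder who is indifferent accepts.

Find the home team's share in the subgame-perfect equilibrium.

Round 3 (the home team proposes): the away team will accept anything ≥ 0, so the home team offers 0 and keeps 600.
Round 2 (the away team proposes): the home team can get 600 next round, worth 0.5 × 600 = 300 now, so the away team offers 300, keeping 300.
Round 1 (the home team proposes): the away team can get 300 next round, worth 0.92 × 300 = 276 now. The home team offers 276 and keeps 600 − 276 = 324.

324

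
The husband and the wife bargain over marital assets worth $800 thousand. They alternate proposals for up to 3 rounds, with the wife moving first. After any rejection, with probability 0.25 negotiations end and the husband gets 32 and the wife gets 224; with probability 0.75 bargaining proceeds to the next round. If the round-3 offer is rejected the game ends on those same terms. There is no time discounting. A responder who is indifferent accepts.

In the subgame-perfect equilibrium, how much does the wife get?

666

Round 3 (the wife proposes): the husband gets 32 if talks fail, so the wife offers 32 and keeps 768.
Round 2 (the husband proposes): rejecting gives the wife an expected 0.75 × 768 + 0.25 × 224 = 632; the husband offers that and keeps 168.
Round 1 (the wife proposes): rejecting gives the husband an expected 0.75 × 168 + 0.25 × 32 = 134, so the wife offers 134, keeping 666.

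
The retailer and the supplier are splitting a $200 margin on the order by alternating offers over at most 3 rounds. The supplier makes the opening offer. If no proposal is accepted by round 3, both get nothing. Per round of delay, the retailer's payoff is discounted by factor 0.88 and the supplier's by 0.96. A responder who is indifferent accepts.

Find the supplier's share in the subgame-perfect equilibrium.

192.96

Round 3 (the supplier proposes): the retailer will accept anything ≥ 0, so the supplier offers 0 and keeps 200.
Round 2 (the retailer proposes): the supplier can get 200 next round, worth 0.96 × 200 = 192 now, so the retailer offers 192, keeping 8.
Round 1 (the supplier proposes): the retailer can get 8 next round, worth 0.88 × 8 = 7.04 now; the supplier offers that and keeps 192.96.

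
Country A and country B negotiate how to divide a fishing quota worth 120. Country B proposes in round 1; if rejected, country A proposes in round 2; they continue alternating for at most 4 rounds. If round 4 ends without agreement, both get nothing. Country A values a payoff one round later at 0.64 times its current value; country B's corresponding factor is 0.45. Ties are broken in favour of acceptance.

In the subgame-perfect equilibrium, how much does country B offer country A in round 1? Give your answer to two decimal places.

64.36

Round 4 (country A proposes): country B will accept anything ≥ 0, so country A offers 0 and keeps 120.
Round 3 (country B proposes): country A can get 120 next round, worth 0.64 × 120 = 76.8 now. Country B offers 76.8 and keeps 120 − 76.8 = 43.2.
Round 2 (country A proposes): country B can get 43.2 next round, worth 0.45 × 43.2 = 19.44 now, so country A offers 19.44, keeping 100.56.
Round 1 (country B proposes): country A can get 100.56 next round, worth 0.64 × 100.56 = 64.3584 now; country B offers that and keeps 55.6416.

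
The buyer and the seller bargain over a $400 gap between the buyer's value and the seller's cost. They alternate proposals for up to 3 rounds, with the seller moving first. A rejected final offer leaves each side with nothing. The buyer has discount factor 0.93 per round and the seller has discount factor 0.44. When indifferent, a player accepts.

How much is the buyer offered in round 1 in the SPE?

Solve by backward induction from round 3.
Round 3 (the seller proposes): the buyer will accept anything ≥ 0, so the seller offers 0 and keeps 400.
Round 2 (the buyer proposes): the seller can get 400 next round, worth 0.44 × 400 = 176 now. The buyer offers 176 and keeps 400 − 176 = 224.
Round 1 (the seller proposes): the buyer can get 224 next round, worth 0.93 × 224 = 208.32 now; the seller offers that and keeps 191.68.

208.32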